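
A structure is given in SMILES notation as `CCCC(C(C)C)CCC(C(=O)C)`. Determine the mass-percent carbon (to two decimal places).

Atom tally by fragment:
  CH3 → C:1 H:3
  CH2 → C:1 H:2
  CH2 → C:1 H:2
  CH(CH(CH3)2) → C:4 H:8
  CH2 → C:1 H:2
  CH2 → C:1 H:2
  CH2COCH3 → C:3 H:5 O:1
Element totals:
  C: 12
  H: 24
  O: 1
Molecular formula: C12H24O.
Molar mass = 184.323 g/mol.
Mass from C: 12 × 12.011 = 144.132 g/mol.
%C = 144.132 / 184.323 × 100 = 78.20%.

78.20%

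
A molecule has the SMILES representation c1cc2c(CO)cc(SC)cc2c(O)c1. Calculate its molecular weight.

Atom tally by fragment:
  naphthalene ring system core → C:10 H:8
  (− 3 ring H displaced by substituents)
  + CH2OH → C:1 H:3 O:1
  + SCH3 → C:1 H:3 S:1
  + OH → O:1 H:1
Element totals:
  C: 12
  H: 12
  O: 2
  S: 1
Molecular formula: C12H12O2S.
  M = 12(12.011) + 12(1.008) + 2(15.999) + 32.06
    = 144.132 + 12.096 + 31.998 + 32.060 = 220.286

220.29 g/mol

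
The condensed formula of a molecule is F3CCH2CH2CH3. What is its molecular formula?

C4H7F3

Atom tally by fragment:
  F3CCH2 → C:2 H:2 F:3
  CH2 → C:1 H:2
  CH3 → C:1 H:3
Element totals:
  C: 4
  H: 7
  F: 3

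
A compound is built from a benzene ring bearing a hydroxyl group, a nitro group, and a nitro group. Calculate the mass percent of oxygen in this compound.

43.45%

Atom tally by fragment:
  benzene ring core → C:6 H:6
  (− 3 ring H displaced by substituents)
  + OH → O:1 H:1
  + NO2 → N:1 O:2
  + NO2 → N:1 O:2
Element totals:
  C: 6
  H: 4
  N: 2
  O: 5
Molecular formula: C6H4N2O5.
Molar mass = 184.107 g/mol.
Mass from O: 5 × 15.999 = 79.995 g/mol.
%O = 79.995 / 184.107 × 100 = 43.45%.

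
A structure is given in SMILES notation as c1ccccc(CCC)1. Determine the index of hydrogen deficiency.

4

Atom tally by fragment:
  benzene ring core → C:6 H:6
  (− 1 ring H displaced by substituents)
  + CH2CH2CH3 → C:3 H:7
Element totals:
  C: 9
  H: 12
Molecular formula: C9H12.
DoU = (2C + 2 + N − H − X) / 2 = (2·9 + 2 + 0 − 12 − 0) / 2 = 4.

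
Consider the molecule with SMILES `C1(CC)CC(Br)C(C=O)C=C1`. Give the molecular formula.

Atom tally by fragment:
  cyclohexene ring core → C:6 H:10
  (− 3 ring H displaced by substituents)
  + C2H5 → C:2 H:5
  + Br → Br:1
  + CHO → C:1 H:1 O:1
Element totals:
  C: 9
  H: 13
  Br: 1
  O: 1

C9H13BrO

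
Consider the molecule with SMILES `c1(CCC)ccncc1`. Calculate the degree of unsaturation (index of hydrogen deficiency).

Atom tally by fragment:
  pyridine ring core → C:5 H:5 N:1
  (− 1 ring H displaced by substituents)
  + CH2CH2CH3 → C:3 H:7
Element totals:
  C: 8
  H: 11
  N: 1
Molecular formula: C8H11N.
DoU = (2C + 2 + N − H − X) / 2 = (2·8 + 2 + 1 − 11 − 0) / 2 = 4.

4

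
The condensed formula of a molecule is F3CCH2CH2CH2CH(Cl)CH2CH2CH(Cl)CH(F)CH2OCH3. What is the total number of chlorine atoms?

Atom tally by fragment:
  F3CCH2 → C:2 H:2 F:3
  CH2 → C:1 H:2
  CH2 → C:1 H:2
  CH(Cl) → C:1 H:1 Cl:1
  CH2 → C:1 H:2
  CH2 → C:1 H:2
  CH(Cl) → C:1 H:1 Cl:1
  CH(F) → C:1 H:1 F:1
  CH2OCH3 → C:2 H:5 O:1
Element totals:
  C: 11
  H: 18
  Cl: 2
  F: 4
  O: 1

2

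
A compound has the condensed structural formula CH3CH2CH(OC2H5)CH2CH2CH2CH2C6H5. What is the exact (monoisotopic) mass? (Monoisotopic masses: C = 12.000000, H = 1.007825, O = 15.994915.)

220.1827

Atom tally by fragment:
  CH3 → C:1 H:3
  CH2 → C:1 H:2
  CH(OC2H5) → C:3 H:6 O:1
  CH2 → C:1 H:2
  CH2 → C:1 H:2
  CH2 → C:1 H:2
  CH2C6H5 → C:7 H:7
Element totals:
  C: 15
  H: 24
  O: 1
Molecular formula: C15H24O.
  M = 15(12.0) + 24(1.007825) + 15.994915
    = 180.000000 + 24.187800 + 15.994915 = 220.182715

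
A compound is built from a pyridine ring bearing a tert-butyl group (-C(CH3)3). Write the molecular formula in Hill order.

C9H13N

Atom tally by fragment:
  pyridine ring core → C:5 H:5 N:1
  (− 1 ring H displaced by substituents)
  + C(CH3)3 → C:4 H:9
Element totals:
  C: 9
  H: 13
  N: 1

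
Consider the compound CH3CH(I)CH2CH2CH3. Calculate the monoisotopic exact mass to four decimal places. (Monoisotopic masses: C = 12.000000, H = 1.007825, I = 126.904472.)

197.9905

Element totals:
  C: 5
  H: 11
  I: 1
Molecular formula: C5H11I.
  M = 5(12.0) + 11(1.007825) + 126.904472
    = 60.000000 + 11.086075 + 126.904472 = 197.990547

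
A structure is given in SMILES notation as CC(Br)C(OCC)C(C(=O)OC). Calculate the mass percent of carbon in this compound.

40.19%

Atom tally by fragment:
  CH3 → C:1 H:3
  CH(Br) → C:1 H:1 Br:1
  CH(OC2H5) → C:3 H:6 O:1
  CH2COOCH3 → C:3 H:5 O:2
Element totals:
  C: 8
  H: 15
  Br: 1
  O: 3
Molecular formula: C8H15BrO3.
Molar mass = 239.109 g/mol.
Mass from C: 8 × 12.011 = 96.088 g/mol.
%C = 96.088 / 239.109 × 100 = 40.19%.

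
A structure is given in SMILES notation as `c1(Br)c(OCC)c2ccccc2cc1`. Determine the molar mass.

251.12 g/mol

Atom tally by fragment:
  naphthalene ring system core → C:10 H:8
  (− 2 ring H displaced by substituents)
  + Br → Br:1
  + OC2H5 → C:2 H:5 O:1
Element totals:
  C: 12
  H: 11
  Br: 1
  O: 1
Molecular formula: C12H11BrO.
  M = 12(12.011) + 11(1.008) + 79.904 + 15.999
    = 144.132 + 11.088 + 79.904 + 15.999 = 251.123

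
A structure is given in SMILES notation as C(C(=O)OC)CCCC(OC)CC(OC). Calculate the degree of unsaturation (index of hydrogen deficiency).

Atom tally by fragment:
  CH3OOCCH2 → C:3 H:5 O:2
  CH2 → C:1 H:2
  CH2 → C:1 H:2
  CH2 → C:1 H:2
  CH(OCH3) → C:2 H:4 O:1
  CH2 → C:1 H:2
  CH2OCH3 → C:2 H:5 O:1
Element totals:
  C: 11
  H: 22
  O: 4
Molecular formula: C11H22O4.
DoU = (2C + 2 + N − H − X) / 2 = (2·11 + 2 + 0 − 22 − 0) / 2 = 1.

1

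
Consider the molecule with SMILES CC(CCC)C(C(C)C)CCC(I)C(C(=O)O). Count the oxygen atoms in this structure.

2

Atom tally by fragment:
  CH3 → C:1 H:3
  CH(CH2CH2CH3) → C:4 H:8
  CH(CH(CH3)2) → C:4 H:8
  CH2 → C:1 H:2
  CH2 → C:1 H:2
  CH(I) → C:1 H:1 I:1
  CH2COOH → C:2 H:3 O:2
Element totals:
  C: 14
  H: 27
  I: 1
  O: 2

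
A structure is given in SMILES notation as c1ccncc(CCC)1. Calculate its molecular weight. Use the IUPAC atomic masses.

121.18 g/mol

Atom tally by fragment:
  pyridine ring core → C:5 H:5 N:1
  (− 1 ring H displaced by substituents)
  + CH2CH2CH3 → C:3 H:7
Element totals:
  C: 8
  H: 11
  N: 1
Molecular formula: C8H11N.
  M = 8(12.011) + 11(1.008) + 14.007
    = 96.088 + 11.088 + 14.007 = 121.183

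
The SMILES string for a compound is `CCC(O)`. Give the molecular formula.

C3H8O

Atom tally by fragment:
  CH3 → C:1 H:3
  CH2 → C:1 H:2
  CH2OH → C:1 H:3 O:1
Element totals:
  C: 3
  H: 8
  O: 1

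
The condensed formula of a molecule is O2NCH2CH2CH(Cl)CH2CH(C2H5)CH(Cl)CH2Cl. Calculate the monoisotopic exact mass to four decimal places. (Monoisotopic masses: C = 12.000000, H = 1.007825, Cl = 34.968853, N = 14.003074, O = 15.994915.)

275.0247

Atom tally by fragment:
  O2NCH2 → C:1 H:2 N:1 O:2
  CH2 → C:1 H:2
  CH(Cl) → C:1 H:1 Cl:1
  CH2 → C:1 H:2
  CH(C2H5) → C:3 H:6
  CH(Cl) → C:1 H:1 Cl:1
  CH2Cl → C:1 H:2 Cl:1
Element totals:
  C: 9
  H: 16
  Cl: 3
  N: 1
  O: 2
Molecular formula: C9H16Cl3NO2.
  M = 9(12.0) + 16(1.007825) + 3(34.968853) + 14.003074 + 2(15.994915)
    = 108.000000 + 16.125200 + 104.906559 + 14.003074 + 31.989830 = 275.024663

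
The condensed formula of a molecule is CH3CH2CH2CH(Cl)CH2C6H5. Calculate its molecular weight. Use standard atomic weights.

182.69 g/mol

Element totals:
  C: 11
  H: 15
  Cl: 1
Molecular formula: C11H15Cl.
  M = 11(12.011) + 15(1.008) + 35.45
    = 132.121 + 15.120 + 35.450 = 182.691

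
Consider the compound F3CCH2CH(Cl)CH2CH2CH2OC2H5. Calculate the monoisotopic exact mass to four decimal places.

Atom tally by fragment:
  F3CCH2 → C:2 H:2 F:3
  CH(Cl) → C:1 H:1 Cl:1
  CH2 → C:1 H:2
  CH2 → C:1 H:2
  CH2OC2H5 → C:3 H:7 O:1
Element totals:
  C: 8
  H: 14
  Cl: 1
  F: 3
  O: 1
Molecular formula: C8H14ClF3O.
  M = 8(12.0) + 14(1.007825) + 34.968853 + 3(18.998403) + 15.994915
    = 96.000000 + 14.109550 + 34.968853 + 56.995209 + 15.994915 = 218.068527

218.0685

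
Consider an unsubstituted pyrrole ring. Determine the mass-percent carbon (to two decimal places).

Atom tally by fragment:
  pyrrole ring core → C:4 H:5 N:1
Element totals:
  C: 4
  H: 5
  N: 1
Molecular formula: C4H5N.
Molar mass = 67.091 g/mol.
Mass from C: 4 × 12.011 = 48.044 g/mol.
%C = 48.044 / 67.091 × 100 = 71.61%.

71.61%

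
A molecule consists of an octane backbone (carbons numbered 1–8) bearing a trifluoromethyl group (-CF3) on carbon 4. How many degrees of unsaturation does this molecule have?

0

Atom tally by fragment:
  CH3 → C:1 H:3
  CH2 → C:1 H:2
  CH2 → C:1 H:2
  CH(CF3) → C:2 H:1 F:3
  CH2 → C:1 H:2
  CH2 → C:1 H:2
  CH2 → C:1 H:2
  CH3 → C:1 H:3
Element totals:
  C: 9
  H: 17
  F: 3
Molecular formula: C9H17F3.
DoU = (2C + 2 + N − H − X) / 2 = (2·9 + 2 + 0 − 17 − 3) / 2 = 0.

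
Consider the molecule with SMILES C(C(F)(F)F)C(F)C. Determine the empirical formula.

C2H3F2

Atom tally by fragment:
  F3CCH2 → C:2 H:2 F:3
  CH(F) → C:1 H:1 F:1
  CH3 → C:1 H:3
Element totals:
  C: 4
  H: 6
  F: 4
Molecular formula: C4H6F4.
gcd of subscripts = 2; dividing each by 2:
  C: 4/2 = 2
  F: 4/2 = 2
  H: 6/2 = 3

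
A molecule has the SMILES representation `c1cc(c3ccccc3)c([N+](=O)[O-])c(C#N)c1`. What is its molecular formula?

C13H8N2O2

Atom tally by fragment:
  benzene ring core → C:6 H:6
  (− 3 ring H displaced by substituents)
  + C6H5 → C:6 H:5
  + NO2 → N:1 O:2
  + CN → C:1 N:1
Element totals:
  C: 13
  H: 8
  N: 2
  O: 2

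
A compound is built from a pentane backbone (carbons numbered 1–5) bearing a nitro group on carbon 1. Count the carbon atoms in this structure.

Atom tally by fragment:
  O2NCH2 → C:1 H:2 N:1 O:2
  CH2 → C:1 H:2
  CH2 → C:1 H:2
  CH2 → C:1 H:2
  CH3 → C:1 H:3
Element totals:
  C: 5
  H: 11
  N: 1
  O: 2

5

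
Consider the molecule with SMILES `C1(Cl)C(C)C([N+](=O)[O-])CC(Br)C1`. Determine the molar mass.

Atom tally by fragment:
  cyclohexane ring core → C:6 H:12
  (− 4 ring H displaced by substituents)
  + Cl → Cl:1
  + CH3 → C:1 H:3
  + NO2 → N:1 O:2
  + Br → Br:1
Element totals:
  C: 7
  H: 11
  Br: 1
  Cl: 1
  N: 1
  O: 2
Molecular formula: C7H11BrClNO2.
  M = 7(12.011) + 11(1.008) + 79.904 + 35.45 + 14.007 + 2(15.999)
    = 84.077 + 11.088 + 79.904 + 35.450 + 14.007 + 31.998 = 256.524

256.52 g/mol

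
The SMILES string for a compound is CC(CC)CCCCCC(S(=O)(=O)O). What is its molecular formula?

Atom tally by fragment:
  CH3 → C:1 H:3
  CH(C2H5) → C:3 H:6
  CH2 → C:1 H:2
  CH2 → C:1 H:2
  CH2 → C:1 H:2
  CH2 → C:1 H:2
  CH2 → C:1 H:2
  CH2SO3H → C:1 H:3 S:1 O:3
Element totals:
  C: 10
  H: 22
  O: 3
  S: 1

C10H22O3S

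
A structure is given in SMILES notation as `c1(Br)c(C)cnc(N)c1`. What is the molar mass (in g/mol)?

Atom tally by fragment:
  pyridine ring core → C:5 H:5 N:1
  (− 3 ring H displaced by substituents)
  + Br → Br:1
  + CH3 → C:1 H:3
  + NH2 → N:1 H:2
Element totals:
  C: 6
  H: 7
  Br: 1
  N: 2
Molecular formula: C6H7BrN2.
  M = 6(12.011) + 7(1.008) + 79.904 + 2(14.007)
    = 72.066 + 7.056 + 79.904 + 28.014 = 187.040

187.04 g/mol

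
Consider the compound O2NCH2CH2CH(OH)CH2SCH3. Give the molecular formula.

C5H11NO3S

Element totals:
  C: 5
  H: 11
  N: 1
  O: 3
  S: 1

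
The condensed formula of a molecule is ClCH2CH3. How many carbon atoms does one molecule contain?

2

Atom tally by fragment:
  ClCH2 → C:1 H:2 Cl:1
  CH3 → C:1 H:3
Element totals:
  C: 2
  H: 5
  Cl: 1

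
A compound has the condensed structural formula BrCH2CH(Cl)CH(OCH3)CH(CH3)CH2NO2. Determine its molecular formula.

C7H13BrClNO3

Atom tally by fragment:
  BrCH2 → C:1 H:2 Br:1
  CH(Cl) → C:1 H:1 Cl:1
  CH(OCH3) → C:2 H:4 O:1
  CH(CH3) → C:2 H:4
  CH2NO2 → C:1 H:2 N:1 O:2
Element totals:
  C: 7
  H: 13
  Br: 1
  Cl: 1
  N: 1
  O: 3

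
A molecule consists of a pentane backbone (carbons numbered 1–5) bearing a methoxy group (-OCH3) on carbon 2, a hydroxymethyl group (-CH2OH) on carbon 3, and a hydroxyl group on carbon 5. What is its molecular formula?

C7H16O3

Atom tally by fragment:
  CH3 → C:1 H:3
  CH(OCH3) → C:2 H:4 O:1
  CH(CH2OH) → C:2 H:4 O:1
  CH2 → C:1 H:2
  CH2OH → C:1 H:3 O:1
Element totals:
  C: 7
  H: 16
  O: 3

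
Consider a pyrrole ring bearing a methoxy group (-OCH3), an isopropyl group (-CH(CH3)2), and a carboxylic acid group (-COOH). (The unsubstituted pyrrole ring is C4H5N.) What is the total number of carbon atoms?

9

Atom tally by fragment:
  pyrrole ring core → C:4 H:5 N:1
  (− 3 ring H displaced by substituents)
  + OCH3 → C:1 H:3 O:1
  + CH(CH3)2 → C:3 H:7
  + COOH → C:1 H:1 O:2
Element totals:
  C: 9
  H: 13
  N: 1
  O: 3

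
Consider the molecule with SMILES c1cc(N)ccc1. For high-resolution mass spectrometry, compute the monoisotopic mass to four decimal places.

Atom tally by fragment:
  benzene ring core → C:6 H:6
  (− 1 ring H displaced by substituents)
  + NH2 → N:1 H:2
Element totals:
  C: 6
  H: 7
  N: 1
Molecular formula: C6H7N.
  M = 6(12.0) + 7(1.007825) + 14.003074
    = 72.000000 + 7.054775 + 14.003074 = 93.057849

93.0578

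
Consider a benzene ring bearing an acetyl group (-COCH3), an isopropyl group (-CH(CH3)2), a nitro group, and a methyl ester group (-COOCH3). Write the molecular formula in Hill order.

Atom tally by fragment:
  benzene ring core → C:6 H:6
  (− 4 ring H displaced by substituents)
  + COCH3 → C:2 H:3 O:1
  + CH(CH3)2 → C:3 H:7
  + NO2 → N:1 O:2
  + COOCH3 → C:2 H:3 O:2
Element totals:
  C: 13
  H: 15
  N: 1
  O: 5

C13H15NO5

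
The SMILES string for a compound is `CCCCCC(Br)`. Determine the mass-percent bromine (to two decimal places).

48.40%

Atom tally by fragment:
  CH3 → C:1 H:3
  CH2 → C:1 H:2
  CH2 → C:1 H:2
  CH2 → C:1 H:2
  CH2 → C:1 H:2
  CH2Br → C:1 H:2 Br:1
Element totals:
  C: 6
  H: 13
  Br: 1
Molecular formula: C6H13Br.
Molar mass = 165.074 g/mol.
Mass from Br: 1 × 79.904 = 79.904 g/mol.
%Br = 79.904 / 165.074 × 100 = 48.40%.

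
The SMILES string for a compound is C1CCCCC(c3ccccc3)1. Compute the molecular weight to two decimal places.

160.26 g/mol

Atom tally by fragment:
  cyclohexane ring core → C:6 H:12
  (− 1 ring H displaced by substituents)
  + C6H5 → C:6 H:5
Element totals:
  C: 12
  H: 16
Molecular formula: C12H16.
  M = 12(12.011) + 16(1.008)
    = 144.132 + 16.128 = 160.260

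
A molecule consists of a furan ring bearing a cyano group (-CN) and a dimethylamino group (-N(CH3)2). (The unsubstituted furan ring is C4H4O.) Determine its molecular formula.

C7H8N2O

Atom tally by fragment:
  furan ring core → C:4 H:4 O:1
  (− 2 ring H displaced by substituents)
  + CN → C:1 N:1
  + N(CH3)2 → N:1 C:2 H:6
Element totals:
  C: 7
  H: 8
  N: 2
  O: 1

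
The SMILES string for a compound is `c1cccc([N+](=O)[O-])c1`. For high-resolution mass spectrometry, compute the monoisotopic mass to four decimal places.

123.0320

Atom tally by fragment:
  benzene ring core → C:6 H:6
  (− 1 ring H displaced by substituents)
  + NO2 → N:1 O:2
Element totals:
  C: 6
  H: 5
  N: 1
  O: 2
Molecular formula: C6H5NO2.
  M = 6(12.0) + 5(1.007825) + 14.003074 + 2(15.994915)
    = 72.000000 + 5.039125 + 14.003074 + 31.989830 = 123.032029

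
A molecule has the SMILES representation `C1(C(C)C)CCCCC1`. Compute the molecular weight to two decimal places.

Atom tally by fragment:
  cyclohexane ring core → C:6 H:12
  (− 1 ring H displaced by substituents)
  + CH(CH3)2 → C:3 H:7
Element totals:
  C: 9
  H: 18
Molecular formula: C9H18.
  M = 9(12.011) + 18(1.008)
    = 108.099 + 18.144 = 126.243

126.24 g/mol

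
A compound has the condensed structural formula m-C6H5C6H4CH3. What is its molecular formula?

C13H12

Element totals:
  C: 13
  H: 12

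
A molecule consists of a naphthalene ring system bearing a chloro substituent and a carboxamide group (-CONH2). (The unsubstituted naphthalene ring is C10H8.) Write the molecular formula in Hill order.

Atom tally by fragment:
  naphthalene ring system core → C:10 H:8
  (− 2 ring H displaced by substituents)
  + Cl → Cl:1
  + CONH2 → C:1 H:2 O:1 N:1
Element totals:
  C: 11
  H: 8
  Cl: 1
  N: 1
  O: 1

C11H8ClNO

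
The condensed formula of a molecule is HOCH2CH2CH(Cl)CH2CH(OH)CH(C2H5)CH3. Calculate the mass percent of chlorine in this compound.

18.21%

Atom tally by fragment:
  HOCH2CH2 → C:2 H:5 O:1
  CH(Cl) → C:1 H:1 Cl:1
  CH2 → C:1 H:2
  CH(OH) → C:1 H:2 O:1
  CH(C2H5) → C:3 H:6
  CH3 → C:1 H:3
Element totals:
  C: 9
  H: 19
  Cl: 1
  O: 2
Molecular formula: C9H19ClO2.
Molar mass = 194.699 g/mol.
Mass from Cl: 1 × 35.45 = 35.450 g/mol.
%Cl = 35.450 / 194.699 × 100 = 18.21%.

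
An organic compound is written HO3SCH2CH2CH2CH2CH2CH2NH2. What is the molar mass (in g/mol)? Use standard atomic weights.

Atom tally by fragment:
  HO3SCH2 → C:1 H:3 S:1 O:3
  CH2 → C:1 H:2
  CH2 → C:1 H:2
  CH2 → C:1 H:2
  CH2 → C:1 H:2
  CH2NH2 → C:1 H:4 N:1
Element totals:
  C: 6
  H: 15
  N: 1
  O: 3
  S: 1
Molecular formula: C6H15NO3S.
  M = 6(12.011) + 15(1.008) + 14.007 + 3(15.999) + 32.06
    = 72.066 + 15.120 + 14.007 + 47.997 + 32.060 = 181.250

181.25 g/mol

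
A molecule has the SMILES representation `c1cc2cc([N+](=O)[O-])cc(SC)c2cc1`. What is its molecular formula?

Atom tally by fragment:
  naphthalene ring system core → C:10 H:8
  (− 2 ring H displaced by substituents)
  + NO2 → N:1 O:2
  + SCH3 → C:1 H:3 S:1
Element totals:
  C: 11
  H: 9
  N: 1
  O: 2
  S: 1

C11H9NO2S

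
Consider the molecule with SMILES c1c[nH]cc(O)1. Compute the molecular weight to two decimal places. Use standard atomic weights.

83.09 g/mol

Atom tally by fragment:
  pyrrole ring core → C:4 H:5 N:1
  (− 1 ring H displaced by substituents)
  + OH → O:1 H:1
Element totals:
  C: 4
  H: 5
  N: 1
  O: 1
Molecular formula: C4H5NO.
  M = 4(12.011) + 5(1.008) + 14.007 + 15.999
    = 48.044 + 5.040 + 14.007 + 15.999 = 83.090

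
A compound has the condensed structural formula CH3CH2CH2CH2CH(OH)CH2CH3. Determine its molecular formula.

Element totals:
  C: 7
  H: 16
  O: 1

C7H16O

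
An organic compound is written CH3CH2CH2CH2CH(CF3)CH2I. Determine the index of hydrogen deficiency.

0

Element totals:
  C: 7
  H: 12
  F: 3
  I: 1
Molecular formula: C7H12F3I.
DoU = (2C + 2 + N − H − X) / 2 = (2·7 + 2 + 0 − 12 − 4) / 2 = 0.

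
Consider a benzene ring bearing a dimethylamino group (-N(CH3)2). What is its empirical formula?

C8H11N

Atom tally by fragment:
  benzene ring core → C:6 H:6
  (− 1 ring H displaced by substituents)
  + N(CH3)2 → N:1 C:2 H:6
Element totals:
  C: 8
  H: 11
  N: 1
Molecular formula: C8H11N.
gcd of subscripts (8, 11, 1) = 1, so the empirical formula equals the molecular formula.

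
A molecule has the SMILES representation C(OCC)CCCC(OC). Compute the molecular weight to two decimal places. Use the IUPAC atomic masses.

146.23 g/mol

Atom tally by fragment:
  C2H5OCH2 → C:3 H:7 O:1
  CH2 → C:1 H:2
  CH2 → C:1 H:2
  CH2 → C:1 H:2
  CH2OCH3 → C:2 H:5 O:1
Element totals:
  C: 8
  H: 18
  O: 2
Molecular formula: C8H18O2.
  M = 8(12.011) + 18(1.008) + 2(15.999)
    = 96.088 + 18.144 + 31.998 = 146.230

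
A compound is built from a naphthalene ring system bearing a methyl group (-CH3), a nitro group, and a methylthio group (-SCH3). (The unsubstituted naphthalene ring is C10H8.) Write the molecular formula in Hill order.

C12H11NO2S

Atom tally by fragment:
  naphthalene ring system core → C:10 H:8
  (− 3 ring H displaced by substituents)
  + CH3 → C:1 H:3
  + NO2 → N:1 O:2
  + SCH3 → C:1 H:3 S:1
Element totals:
  C: 12
  H: 11
  N: 1
  O: 2
  S: 1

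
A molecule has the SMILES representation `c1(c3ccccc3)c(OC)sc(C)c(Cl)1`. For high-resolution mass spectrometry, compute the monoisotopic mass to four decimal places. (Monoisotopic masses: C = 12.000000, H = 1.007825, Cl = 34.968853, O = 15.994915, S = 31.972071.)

238.0219

Atom tally by fragment:
  thiophene ring core → C:4 H:4 S:1
  (− 4 ring H displaced by substituents)
  + C6H5 → C:6 H:5
  + OCH3 → C:1 H:3 O:1
  + CH3 → C:1 H:3
  + Cl → Cl:1
Element totals:
  C: 12
  H: 11
  Cl: 1
  O: 1
  S: 1
Molecular formula: C12H11ClOS.
  M = 12(12.0) + 11(1.007825) + 34.968853 + 15.994915 + 31.972071
    = 144.000000 + 11.086075 + 34.968853 + 15.994915 + 31.972071 = 238.021914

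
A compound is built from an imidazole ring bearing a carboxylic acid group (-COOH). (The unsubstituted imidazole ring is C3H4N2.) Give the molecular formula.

Atom tally by fragment:
  imidazole ring core → C:3 H:4 N:2
  (− 1 ring H displaced by substituents)
  + COOH → C:1 H:1 O:2
Element totals:
  C: 4
  H: 4
  N: 2
  O: 2

C4H4N2O2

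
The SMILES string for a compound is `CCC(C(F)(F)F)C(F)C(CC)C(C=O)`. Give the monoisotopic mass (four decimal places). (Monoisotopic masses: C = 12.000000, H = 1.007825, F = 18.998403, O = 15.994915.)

Atom tally by fragment:
  CH3 → C:1 H:3
  CH2 → C:1 H:2
  CH(CF3) → C:2 H:1 F:3
  CH(F) → C:1 H:1 F:1
  CH(C2H5) → C:3 H:6
  CH2CHO → C:2 H:3 O:1
Element totals:
  C: 10
  H: 16
  F: 4
  O: 1
Molecular formula: C10H16F4O.
  M = 10(12.0) + 16(1.007825) + 4(18.998403) + 15.994915
    = 120.000000 + 16.125200 + 75.993612 + 15.994915 = 228.113727

228.1137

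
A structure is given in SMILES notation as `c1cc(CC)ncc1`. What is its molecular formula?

Atom tally by fragment:
  pyridine ring core → C:5 H:5 N:1
  (− 1 ring H displaced by substituents)
  + C2H5 → C:2 H:5
Element totals:
  C: 7
  H: 9
  N: 1

C7H9N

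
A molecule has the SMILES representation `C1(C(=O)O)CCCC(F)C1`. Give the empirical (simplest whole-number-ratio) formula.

C7H11FO2

Atom tally by fragment:
  cyclohexane ring core → C:6 H:12
  (− 2 ring H displaced by substituents)
  + COOH → C:1 H:1 O:2
  + F → F:1
Element totals:
  C: 7
  H: 11
  F: 1
  O: 2
Molecular formula: C7H11FO2.
gcd of subscripts (7, 1, 11, 2) = 1, so the empirical formula equals the molecular formula.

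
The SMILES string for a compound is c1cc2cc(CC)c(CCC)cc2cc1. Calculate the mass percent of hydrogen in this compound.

Atom tally by fragment:
  naphthalene ring system core → C:10 H:8
  (− 2 ring H displaced by substituents)
  + C2H5 → C:2 H:5
  + CH2CH2CH3 → C:3 H:7
Element totals:
  C: 15
  H: 18
Molecular formula: C15H18.
Molar mass = 198.309 g/mol.
Mass from H: 18 × 1.008 = 18.144 g/mol.
%H = 18.144 / 198.309 × 100 = 9.15%.

9.15%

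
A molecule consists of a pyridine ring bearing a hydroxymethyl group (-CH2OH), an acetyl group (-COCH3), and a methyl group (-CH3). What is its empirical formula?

Atom tally by fragment:
  pyridine ring core → C:5 H:5 N:1
  (− 3 ring H displaced by substituents)
  + CH2OH → C:1 H:3 O:1
  + COCH3 → C:2 H:3 O:1
  + CH3 → C:1 H:3
Element totals:
  C: 9
  H: 11
  N: 1
  O: 2
Molecular formula: C9H11NO2.
gcd of subscripts (9, 11, 1, 2) = 1, so the empirical formula equals the molecular formula.

C9H11NO2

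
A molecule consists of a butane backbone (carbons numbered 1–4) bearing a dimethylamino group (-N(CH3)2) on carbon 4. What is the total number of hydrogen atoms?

Atom tally by fragment:
  CH3 → C:1 H:3
  CH2 → C:1 H:2
  CH2 → C:1 H:2
  CH2N(CH3)2 → C:3 H:8 N:1
Element totals:
  C: 6
  H: 15
  N: 1

15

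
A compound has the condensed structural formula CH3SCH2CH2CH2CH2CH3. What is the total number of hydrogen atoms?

14

Atom tally by fragment:
  CH3SCH2 → C:2 H:5 S:1
  CH2 → C:1 H:2
  CH2 → C:1 H:2
  CH2 → C:1 H:2
  CH3 → C:1 H:3
Element totals:
  C: 6
  H: 14
  S: 1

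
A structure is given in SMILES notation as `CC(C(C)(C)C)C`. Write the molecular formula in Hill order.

C7H16

Atom tally by fragment:
  CH3 → C:1 H:3
  CH(C(CH3)3) → C:5 H:10
  CH3 → C:1 H:3
Element totals:
  C: 7
  H: 16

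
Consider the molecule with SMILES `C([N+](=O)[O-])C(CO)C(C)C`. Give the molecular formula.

Atom tally by fragment:
  O2NCH2 → C:1 H:2 N:1 O:2
  CH(CH2OH) → C:2 H:4 O:1
  CH(CH3) → C:2 H:4
  CH3 → C:1 H:3
Element totals:
  C: 6
  H: 13
  N: 1
  O: 3

C6H13NO3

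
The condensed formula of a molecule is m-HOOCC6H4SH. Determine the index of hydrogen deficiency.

Atom tally by fragment:
  benzene ring core → C:6 H:6
  (− 2 ring H displaced by substituents)
  + COOH → C:1 H:1 O:2
  + SH → S:1 H:1
Element totals:
  C: 7
  H: 6
  O: 2
  S: 1
Molecular formula: C7H6O2S.
DoU = (2C + 2 + N − H − X) / 2 = (2·7 + 2 + 0 − 6 − 0) / 2 = 5.

5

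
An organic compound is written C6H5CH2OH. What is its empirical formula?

C7H8O

Atom tally by fragment:
  benzene ring core → C:6 H:6
  (− 1 ring H displaced by substituents)
  + CH2OH → C:1 H:3 O:1
Element totals:
  C: 7
  H: 8
  O: 1
Molecular formula: C7H8O.
gcd of subscripts (7, 8, 1) = 1, so the empirical formula equals the molecular formula.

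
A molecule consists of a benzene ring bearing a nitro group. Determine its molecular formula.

C6H5NO2

Atom tally by fragment:
  benzene ring core → C:6 H:6
  (− 1 ring H displaced by substituents)
  + NO2 → N:1 O:2
Element totals:
  C: 6
  H: 5
  N: 1
  O: 2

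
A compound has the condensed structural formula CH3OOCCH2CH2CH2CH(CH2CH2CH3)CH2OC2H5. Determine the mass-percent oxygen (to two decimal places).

Atom tally by fragment:
  CH3OOCCH2 → C:3 H:5 O:2
  CH2 → C:1 H:2
  CH2 → C:1 H:2
  CH(CH2CH2CH3) → C:4 H:8
  CH2OC2H5 → C:3 H:7 O:1
Element totals:
  C: 12
  H: 24
  O: 3
Molecular formula: C12H24O3.
Molar mass = 216.321 g/mol.
Mass from O: 3 × 15.999 = 47.997 g/mol.
%O = 47.997 / 216.321 × 100 = 22.19%.

22.19%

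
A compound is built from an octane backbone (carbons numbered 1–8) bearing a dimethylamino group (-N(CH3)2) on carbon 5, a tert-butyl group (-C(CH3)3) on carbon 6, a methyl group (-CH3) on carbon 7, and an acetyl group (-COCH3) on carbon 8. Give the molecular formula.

C17H35NO

Atom tally by fragment:
  CH3 → C:1 H:3
  CH2 → C:1 H:2
  CH2 → C:1 H:2
  CH2 → C:1 H:2
  CH(N(CH3)2) → C:3 H:7 N:1
  CH(C(CH3)3) → C:5 H:10
  CH(CH3) → C:2 H:4
  CH2COCH3 → C:3 H:5 O:1
Element totals:
  C: 17
  H: 35
  N: 1
  O: 1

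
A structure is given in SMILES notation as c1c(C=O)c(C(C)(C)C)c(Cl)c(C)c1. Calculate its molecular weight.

210.70 g/mol

Atom tally by fragment:
  benzene ring core → C:6 H:6
  (− 4 ring H displaced by substituents)
  + CHO → C:1 H:1 O:1
  + C(CH3)3 → C:4 H:9
  + Cl → Cl:1
  + CH3 → C:1 H:3
Element totals:
  C: 12
  H: 15
  Cl: 1
  O: 1
Molecular formula: C12H15ClO.
  M = 12(12.011) + 15(1.008) + 35.45 + 15.999
    = 144.132 + 15.120 + 35.450 + 15.999 = 210.701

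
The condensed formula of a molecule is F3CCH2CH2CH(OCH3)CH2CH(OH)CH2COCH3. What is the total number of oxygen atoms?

3

Element totals:
  C: 10
  H: 17
  F: 3
  O: 3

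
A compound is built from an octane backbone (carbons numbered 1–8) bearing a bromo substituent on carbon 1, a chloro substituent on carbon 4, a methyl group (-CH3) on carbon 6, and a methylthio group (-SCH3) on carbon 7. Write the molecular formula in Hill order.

C10H20BrClS

Atom tally by fragment:
  BrCH2 → C:1 H:2 Br:1
  CH2 → C:1 H:2
  CH2 → C:1 H:2
  CH(Cl) → C:1 H:1 Cl:1
  CH2 → C:1 H:2
  CH(CH3) → C:2 H:4
  CH(SCH3) → C:2 H:4 S:1
  CH3 → C:1 H:3
Element totals:
  C: 10
  H: 20
  Br: 1
  Cl: 1
  S: 1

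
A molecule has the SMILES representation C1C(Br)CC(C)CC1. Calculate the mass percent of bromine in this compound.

Atom tally by fragment:
  cyclohexane ring core → C:6 H:12
  (− 2 ring H displaced by substituents)
  + Br → Br:1
  + CH3 → C:1 H:3
Element totals:
  C: 7
  H: 13
  Br: 1
Molecular formula: C7H13Br.
Molar mass = 177.085 g/mol.
Mass from Br: 1 × 79.904 = 79.904 g/mol.
%Br = 79.904 / 177.085 × 100 = 45.12%.

45.12%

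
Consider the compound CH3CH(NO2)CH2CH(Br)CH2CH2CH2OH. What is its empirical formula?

Atom tally by fragment:
  CH3 → C:1 H:3
  CH(NO2) → C:1 H:1 N:1 O:2
  CH2 → C:1 H:2
  CH(Br) → C:1 H:1 Br:1
  CH2 → C:1 H:2
  CH2CH2OH → C:2 H:5 O:1
Element totals:
  C: 7
  H: 14
  Br: 1
  N: 1
  O: 3
Molecular formula: C7H14BrNO3.
gcd of subscripts (1, 7, 14, 1, 3) = 1, so the empirical formula equals the molecular formula.

C7H14BrNO3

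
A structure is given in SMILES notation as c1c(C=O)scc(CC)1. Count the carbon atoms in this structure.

7

Atom tally by fragment:
  thiophene ring core → C:4 H:4 S:1
  (− 2 ring H displaced by substituents)
  + CHO → C:1 H:1 O:1
  + C2H5 → C:2 H:5
Element totals:
  C: 7
  H: 8
  O: 1
  S: 1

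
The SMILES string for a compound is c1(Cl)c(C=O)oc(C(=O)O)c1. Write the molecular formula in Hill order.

C6H3ClO4

Atom tally by fragment:
  furan ring core → C:4 H:4 O:1
  (− 3 ring H displaced by substituents)
  + Cl → Cl:1
  + CHO → C:1 H:1 O:1
  + COOH → C:1 H:1 O:2
Element totals:
  C: 6
  H: 3
  Cl: 1
  O: 4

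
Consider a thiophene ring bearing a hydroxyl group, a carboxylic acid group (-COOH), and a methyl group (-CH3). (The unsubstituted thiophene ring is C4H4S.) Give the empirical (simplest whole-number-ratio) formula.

Atom tally by fragment:
  thiophene ring core → C:4 H:4 S:1
  (− 3 ring H displaced by substituents)
  + OH → O:1 H:1
  + COOH → C:1 H:1 O:2
  + CH3 → C:1 H:3
Element totals:
  C: 6
  H: 6
  O: 3
  S: 1
Molecular formula: C6H6O3S.
gcd of subscripts (6, 6, 3, 1) = 1, so the empirical formula equals the molecular formula.

C6H6O3S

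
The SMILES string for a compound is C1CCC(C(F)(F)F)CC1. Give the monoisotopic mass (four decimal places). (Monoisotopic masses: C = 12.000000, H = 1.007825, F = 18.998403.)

152.0813

Atom tally by fragment:
  cyclohexane ring core → C:6 H:12
  (− 1 ring H displaced by substituents)
  + CF3 → C:1 F:3
Element totals:
  C: 7
  H: 11
  F: 3
Molecular formula: C7H11F3.
  M = 7(12.0) + 11(1.007825) + 3(18.998403)
    = 84.000000 + 11.086075 + 56.995209 = 152.081284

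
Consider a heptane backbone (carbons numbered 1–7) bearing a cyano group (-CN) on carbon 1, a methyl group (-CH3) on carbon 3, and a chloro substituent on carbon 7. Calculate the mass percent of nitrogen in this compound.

Atom tally by fragment:
  NCCH2 → C:2 H:2 N:1
  CH2 → C:1 H:2
  CH(CH3) → C:2 H:4
  CH2 → C:1 H:2
  CH2 → C:1 H:2
  CH2 → C:1 H:2
  CH2Cl → C:1 H:2 Cl:1
Element totals:
  C: 9
  H: 16
  Cl: 1
  N: 1
Molecular formula: C9H16ClN.
Molar mass = 173.684 g/mol.
Mass from N: 1 × 14.007 = 14.007 g/mol.
%N = 14.007 / 173.684 × 100 = 8.06%.

8.06%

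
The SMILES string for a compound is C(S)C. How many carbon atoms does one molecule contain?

Atom tally by fragment:
  HSCH2 → C:1 H:3 S:1
  CH3 → C:1 H:3
Element totals:
  C: 2
  H: 6
  S: 1

2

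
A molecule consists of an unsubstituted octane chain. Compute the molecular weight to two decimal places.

114.23 g/mol

Atom tally by fragment:
  CH3 → C:1 H:3
  CH2 → C:1 H:2
  CH2 → C:1 H:2
  CH2 → C:1 H:2
  CH2 → C:1 H:2
  CH2 → C:1 H:2
  CH2 → C:1 H:2
  CH3 → C:1 H:3
Element totals:
  C: 8
  H: 18
Molecular formula: C8H18.
  M = 8(12.011) + 18(1.008)
    = 96.088 + 18.144 = 114.232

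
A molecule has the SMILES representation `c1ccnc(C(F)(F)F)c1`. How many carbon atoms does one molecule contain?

Atom tally by fragment:
  pyridine ring core → C:5 H:5 N:1
  (− 1 ring H displaced by substituents)
  + CF3 → C:1 F:3
Element totals:
  C: 6
  H: 4
  F: 3
  N: 1

6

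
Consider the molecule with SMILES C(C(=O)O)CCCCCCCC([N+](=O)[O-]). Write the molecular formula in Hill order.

C10H19NO4

Atom tally by fragment:
  HOOCCH2 → C:2 H:3 O:2
  CH2 → C:1 H:2
  CH2 → C:1 H:2
  CH2 → C:1 H:2
  CH2 → C:1 H:2
  CH2 → C:1 H:2
  CH2 → C:1 H:2
  CH2 → C:1 H:2
  CH2NO2 → C:1 H:2 N:1 O:2
Element totals:
  C: 10
  H: 19
  N: 1
  O: 4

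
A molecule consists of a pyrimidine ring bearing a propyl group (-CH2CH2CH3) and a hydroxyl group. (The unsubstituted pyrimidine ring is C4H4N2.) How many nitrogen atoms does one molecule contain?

Atom tally by fragment:
  pyrimidine ring core → C:4 H:4 N:2
  (− 2 ring H displaced by substituents)
  + CH2CH2CH3 → C:3 H:7
  + OH → O:1 H:1
Element totals:
  C: 7
  H: 10
  N: 2
  O: 1

2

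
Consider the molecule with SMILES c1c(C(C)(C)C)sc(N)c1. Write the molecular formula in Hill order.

Atom tally by fragment:
  thiophene ring core → C:4 H:4 S:1
  (− 2 ring H displaced by substituents)
  + C(CH3)3 → C:4 H:9
  + NH2 → N:1 H:2
Element totals:
  C: 8
  H: 13
  N: 1
  S: 1

C8H13NS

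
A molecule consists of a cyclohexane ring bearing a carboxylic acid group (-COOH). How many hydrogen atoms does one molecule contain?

12

Atom tally by fragment:
  cyclohexane ring core → C:6 H:12
  (− 1 ring H displaced by substituents)
  + COOH → C:1 H:1 O:2
Element totals:
  C: 7
  H: 12
  O: 2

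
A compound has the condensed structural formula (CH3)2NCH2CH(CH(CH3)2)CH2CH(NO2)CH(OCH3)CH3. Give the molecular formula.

C12H26N2O3

Atom tally by fragment:
  (CH3)2NCH2 → C:3 H:8 N:1
  CH(CH(CH3)2) → C:4 H:8
  CH2 → C:1 H:2
  CH(NO2) → C:1 H:1 N:1 O:2
  CH(OCH3) → C:2 H:4 O:1
  CH3 → C:1 H:3
Element totals:
  C: 12
  H: 26
  N: 2
  O: 3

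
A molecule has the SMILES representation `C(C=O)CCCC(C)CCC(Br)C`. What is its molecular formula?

C11H21BrO

Atom tally by fragment:
  OHCCH2 → C:2 H:3 O:1
  CH2 → C:1 H:2
  CH2 → C:1 H:2
  CH2 → C:1 H:2
  CH(CH3) → C:2 H:4
  CH2 → C:1 H:2
  CH2 → C:1 H:2
  CH(Br) → C:1 H:1 Br:1
  CH3 → C:1 H:3
Element totals:
  C: 11
  H: 21
  Br: 1
  O: 1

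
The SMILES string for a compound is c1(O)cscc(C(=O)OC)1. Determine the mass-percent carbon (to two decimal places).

Atom tally by fragment:
  thiophene ring core → C:4 H:4 S:1
  (− 2 ring H displaced by substituents)
  + OH → O:1 H:1
  + COOCH3 → C:2 H:3 O:2
Element totals:
  C: 6
  H: 6
  O: 3
  S: 1
Molecular formula: C6H6O3S.
Molar mass = 158.171 g/mol.
Mass from C: 6 × 12.011 = 72.066 g/mol.
%C = 72.066 / 158.171 × 100 = 45.56%.

45.56%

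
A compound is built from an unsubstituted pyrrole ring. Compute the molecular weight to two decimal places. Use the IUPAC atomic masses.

67.09 g/mol

Atom tally by fragment:
  pyrrole ring core → C:4 H:5 N:1
Element totals:
  C: 4
  H: 5
  N: 1
Molecular formula: C4H5N.
  M = 4(12.011) + 5(1.008) + 14.007
    = 48.044 + 5.040 + 14.007 = 67.091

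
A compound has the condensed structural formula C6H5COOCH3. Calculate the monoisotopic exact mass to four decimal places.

136.0524

Atom tally by fragment:
  benzene ring core → C:6 H:6
  (− 1 ring H displaced by substituents)
  + COOCH3 → C:2 H:3 O:2
Element totals:
  C: 8
  H: 8
  O: 2
Molecular formula: C8H8O2.
  M = 8(12.0) + 8(1.007825) + 2(15.994915)
    = 96.000000 + 8.062600 + 31.989830 = 136.052430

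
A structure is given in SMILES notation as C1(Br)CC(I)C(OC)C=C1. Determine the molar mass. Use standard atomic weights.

316.96 g/mol

Atom tally by fragment:
  cyclohexene ring core → C:6 H:10
  (− 3 ring H displaced by substituents)
  + Br → Br:1
  + I → I:1
  + OCH3 → C:1 H:3 O:1
Element totals:
  C: 7
  H: 10
  Br: 1
  I: 1
  O: 1
Molecular formula: C7H10BrIO.
  M = 7(12.011) + 10(1.008) + 79.904 + 126.904 + 15.999
    = 84.077 + 10.080 + 79.904 + 126.904 + 15.999 = 316.964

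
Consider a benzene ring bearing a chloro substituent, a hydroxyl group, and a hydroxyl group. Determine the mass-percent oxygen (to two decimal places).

Atom tally by fragment:
  benzene ring core → C:6 H:6
  (− 3 ring H displaced by substituents)
  + Cl → Cl:1
  + OH → O:1 H:1
  + OH → O:1 H:1
Element totals:
  C: 6
  H: 5
  Cl: 1
  O: 2
Molecular formula: C6H5ClO2.
Molar mass = 144.554 g/mol.
Mass from O: 2 × 15.999 = 31.998 g/mol.
%O = 31.998 / 144.554 × 100 = 22.14%.

22.14%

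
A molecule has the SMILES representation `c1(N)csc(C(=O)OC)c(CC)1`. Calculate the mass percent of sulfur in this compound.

17.31%

Atom tally by fragment:
  thiophene ring core → C:4 H:4 S:1
  (− 3 ring H displaced by substituents)
  + NH2 → N:1 H:2
  + COOCH3 → C:2 H:3 O:2
  + C2H5 → C:2 H:5
Element totals:
  C: 8
  H: 11
  N: 1
  O: 2
  S: 1
Molecular formula: C8H11NO2S.
Molar mass = 185.241 g/mol.
Mass from S: 1 × 32.06 = 32.060 g/mol.
%S = 32.060 / 185.241 × 100 = 17.31%.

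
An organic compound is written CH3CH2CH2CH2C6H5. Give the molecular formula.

Element totals:
  C: 10
  H: 14

C10H14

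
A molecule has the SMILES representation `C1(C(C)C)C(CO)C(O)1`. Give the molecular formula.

C7H14O2

Atom tally by fragment:
  cyclopropane ring core → C:3 H:6
  (− 3 ring H displaced by substituents)
  + CH(CH3)2 → C:3 H:7
  + CH2OH → C:1 H:3 O:1
  + OH → O:1 H:1
Element totals:
  C: 7
  H: 14
  O: 2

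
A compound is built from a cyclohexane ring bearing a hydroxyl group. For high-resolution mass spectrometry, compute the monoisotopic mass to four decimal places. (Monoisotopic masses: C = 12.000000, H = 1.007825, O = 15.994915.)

Atom tally by fragment:
  cyclohexane ring core → C:6 H:12
  (− 1 ring H displaced by substituents)
  + OH → O:1 H:1
Element totals:
  C: 6
  H: 12
  O: 1
Molecular formula: C6H12O.
  M = 6(12.0) + 12(1.007825) + 15.994915
    = 72.000000 + 12.093900 + 15.994915 = 100.088815

100.0888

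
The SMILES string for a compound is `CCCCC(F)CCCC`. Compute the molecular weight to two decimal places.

146.25 g/mol

Atom tally by fragment:
  CH3 → C:1 H:3
  CH2 → C:1 H:2
  CH2 → C:1 H:2
  CH2 → C:1 H:2
  CH(F) → C:1 H:1 F:1
  CH2 → C:1 H:2
  CH2 → C:1 H:2
  CH2 → C:1 H:2
  CH3 → C:1 H:3
Element totals:
  C: 9
  H: 19
  F: 1
Molecular formula: C9H19F.
  M = 9(12.011) + 19(1.008) + 18.998
    = 108.099 + 19.152 + 18.998 = 146.249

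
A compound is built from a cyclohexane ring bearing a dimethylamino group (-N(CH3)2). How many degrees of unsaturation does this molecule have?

Atom tally by fragment:
  cyclohexane ring core → C:6 H:12
  (− 1 ring H displaced by substituents)
  + N(CH3)2 → N:1 C:2 H:6
Element totals:
  C: 8
  H: 17
  N: 1
Molecular formula: C8H17N.
DoU = (2C + 2 + N − H − X) / 2 = (2·8 + 2 + 1 − 17 − 0) / 2 = 1.

1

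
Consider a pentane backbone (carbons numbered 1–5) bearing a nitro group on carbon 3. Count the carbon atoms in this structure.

5

Atom tally by fragment:
  CH3 → C:1 H:3
  CH2 → C:1 H:2
  CH(NO2) → C:1 H:1 N:1 O:2
  CH2 → C:1 H:2
  CH3 → C:1 H:3
Element totals:
  C: 5
  H: 11
  N: 1
  O: 2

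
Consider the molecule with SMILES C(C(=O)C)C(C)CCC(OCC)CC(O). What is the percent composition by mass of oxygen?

Atom tally by fragment:
  CH3COCH2 → C:3 H:5 O:1
  CH(CH3) → C:2 H:4
  CH2 → C:1 H:2
  CH2 → C:1 H:2
  CH(OC2H5) → C:3 H:6 O:1
  CH2 → C:1 H:2
  CH2OH → C:1 H:3 O:1
Element totals:
  C: 12
  H: 24
  O: 3
Molecular formula: C12H24O3.
Molar mass = 216.321 g/mol.
Mass from O: 3 × 15.999 = 47.997 g/mol.
%O = 47.997 / 216.321 × 100 = 22.19%.

22.19%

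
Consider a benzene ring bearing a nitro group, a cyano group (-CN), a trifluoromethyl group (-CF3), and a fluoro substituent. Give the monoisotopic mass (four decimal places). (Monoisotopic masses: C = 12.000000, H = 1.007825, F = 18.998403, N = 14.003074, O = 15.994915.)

234.0052

Atom tally by fragment:
  benzene ring core → C:6 H:6
  (− 4 ring H displaced by substituents)
  + NO2 → N:1 O:2
  + CN → C:1 N:1
  + CF3 → C:1 F:3
  + F → F:1
Element totals:
  C: 8
  H: 2
  F: 4
  N: 2
  O: 2
Molecular formula: C8H2F4N2O2.
  M = 8(12.0) + 2(1.007825) + 4(18.998403) + 2(14.003074) + 2(15.994915)
    = 96.000000 + 2.015650 + 75.993612 + 28.006148 + 31.989830 = 234.005240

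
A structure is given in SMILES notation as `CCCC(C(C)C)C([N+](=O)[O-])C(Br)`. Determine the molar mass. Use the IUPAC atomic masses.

252.15 g/mol

Atom tally by fragment:
  CH3 → C:1 H:3
  CH2 → C:1 H:2
  CH2 → C:1 H:2
  CH(CH(CH3)2) → C:4 H:8
  CH(NO2) → C:1 H:1 N:1 O:2
  CH2Br → C:1 H:2 Br:1
Element totals:
  C: 9
  H: 18
  Br: 1
  N: 1
  O: 2
Molecular formula: C9H18BrNO2.
  M = 9(12.011) + 18(1.008) + 79.904 + 14.007 + 2(15.999)
    = 108.099 + 18.144 + 79.904 + 14.007 + 31.998 = 252.152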